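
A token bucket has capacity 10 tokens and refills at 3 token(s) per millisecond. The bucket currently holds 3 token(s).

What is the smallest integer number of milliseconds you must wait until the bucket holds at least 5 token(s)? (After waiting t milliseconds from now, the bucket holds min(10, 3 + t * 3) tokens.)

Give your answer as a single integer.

Answer: 1

Derivation:
Need 3 + t * 3 >= 5, so t >= 2/3.
Smallest integer t = ceil(2/3) = 1.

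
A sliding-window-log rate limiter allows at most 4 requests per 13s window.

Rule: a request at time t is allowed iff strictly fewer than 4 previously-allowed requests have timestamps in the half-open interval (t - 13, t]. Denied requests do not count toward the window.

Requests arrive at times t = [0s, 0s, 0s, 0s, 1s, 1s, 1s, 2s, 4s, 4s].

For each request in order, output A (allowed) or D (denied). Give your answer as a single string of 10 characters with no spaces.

Answer: AAAADDDDDD

Derivation:
Tracking allowed requests in the window:
  req#1 t=0s: ALLOW
  req#2 t=0s: ALLOW
  req#3 t=0s: ALLOW
  req#4 t=0s: ALLOW
  req#5 t=1s: DENY
  req#6 t=1s: DENY
  req#7 t=1s: DENY
  req#8 t=2s: DENY
  req#9 t=4s: DENY
  req#10 t=4s: DENY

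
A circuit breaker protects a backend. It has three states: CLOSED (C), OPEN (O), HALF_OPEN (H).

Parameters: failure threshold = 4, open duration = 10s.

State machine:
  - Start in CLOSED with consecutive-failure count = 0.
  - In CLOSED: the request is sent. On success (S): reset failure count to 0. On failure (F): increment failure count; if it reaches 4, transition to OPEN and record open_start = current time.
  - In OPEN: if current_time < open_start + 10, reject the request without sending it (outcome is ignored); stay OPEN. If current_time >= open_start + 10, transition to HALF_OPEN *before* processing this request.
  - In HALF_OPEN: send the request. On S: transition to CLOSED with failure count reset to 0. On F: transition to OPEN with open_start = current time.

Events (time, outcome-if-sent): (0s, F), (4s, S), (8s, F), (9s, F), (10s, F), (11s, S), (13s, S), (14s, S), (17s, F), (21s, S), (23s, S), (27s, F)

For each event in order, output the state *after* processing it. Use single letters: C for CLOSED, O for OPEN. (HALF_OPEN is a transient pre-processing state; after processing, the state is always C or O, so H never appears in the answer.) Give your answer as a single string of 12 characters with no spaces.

Answer: CCCCCCCCCCCC

Derivation:
State after each event:
  event#1 t=0s outcome=F: state=CLOSED
  event#2 t=4s outcome=S: state=CLOSED
  event#3 t=8s outcome=F: state=CLOSED
  event#4 t=9s outcome=F: state=CLOSED
  event#5 t=10s outcome=F: state=CLOSED
  event#6 t=11s outcome=S: state=CLOSED
  event#7 t=13s outcome=S: state=CLOSED
  event#8 t=14s outcome=S: state=CLOSED
  event#9 t=17s outcome=F: state=CLOSED
  event#10 t=21s outcome=S: state=CLOSED
  event#11 t=23s outcome=S: state=CLOSED
  event#12 t=27s outcome=F: state=CLOSED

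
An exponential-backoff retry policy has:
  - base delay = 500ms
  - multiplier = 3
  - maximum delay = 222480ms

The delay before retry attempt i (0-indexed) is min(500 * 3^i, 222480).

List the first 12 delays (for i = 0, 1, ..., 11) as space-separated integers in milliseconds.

Computing each delay:
  i=0: min(500*3^0, 222480) = 500
  i=1: min(500*3^1, 222480) = 1500
  i=2: min(500*3^2, 222480) = 4500
  i=3: min(500*3^3, 222480) = 13500
  i=4: min(500*3^4, 222480) = 40500
  i=5: min(500*3^5, 222480) = 121500
  i=6: min(500*3^6, 222480) = 222480
  i=7: min(500*3^7, 222480) = 222480
  i=8: min(500*3^8, 222480) = 222480
  i=9: min(500*3^9, 222480) = 222480
  i=10: min(500*3^10, 222480) = 222480
  i=11: min(500*3^11, 222480) = 222480

Answer: 500 1500 4500 13500 40500 121500 222480 222480 222480 222480 222480 222480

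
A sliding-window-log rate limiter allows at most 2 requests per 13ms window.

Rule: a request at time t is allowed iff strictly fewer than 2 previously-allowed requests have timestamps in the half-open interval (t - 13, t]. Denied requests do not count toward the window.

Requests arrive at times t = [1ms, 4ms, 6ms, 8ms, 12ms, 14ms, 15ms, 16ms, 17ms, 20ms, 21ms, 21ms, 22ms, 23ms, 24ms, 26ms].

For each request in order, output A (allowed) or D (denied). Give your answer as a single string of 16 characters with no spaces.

Tracking allowed requests in the window:
  req#1 t=1ms: ALLOW
  req#2 t=4ms: ALLOW
  req#3 t=6ms: DENY
  req#4 t=8ms: DENY
  req#5 t=12ms: DENY
  req#6 t=14ms: ALLOW
  req#7 t=15ms: DENY
  req#8 t=16ms: DENY
  req#9 t=17ms: ALLOW
  req#10 t=20ms: DENY
  req#11 t=21ms: DENY
  req#12 t=21ms: DENY
  req#13 t=22ms: DENY
  req#14 t=23ms: DENY
  req#15 t=24ms: DENY
  req#16 t=26ms: DENY

Answer: AADDDADDADDDDDDD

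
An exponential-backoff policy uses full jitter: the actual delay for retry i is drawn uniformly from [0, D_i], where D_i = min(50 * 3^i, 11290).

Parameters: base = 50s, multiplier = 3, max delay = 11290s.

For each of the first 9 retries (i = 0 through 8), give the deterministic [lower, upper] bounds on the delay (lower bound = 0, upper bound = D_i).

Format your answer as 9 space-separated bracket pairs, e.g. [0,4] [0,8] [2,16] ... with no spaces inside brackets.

Answer: [0,50] [0,150] [0,450] [0,1350] [0,4050] [0,11290] [0,11290] [0,11290] [0,11290]

Derivation:
Computing bounds per retry:
  i=0: D_i=min(50*3^0,11290)=50, bounds=[0,50]
  i=1: D_i=min(50*3^1,11290)=150, bounds=[0,150]
  i=2: D_i=min(50*3^2,11290)=450, bounds=[0,450]
  i=3: D_i=min(50*3^3,11290)=1350, bounds=[0,1350]
  i=4: D_i=min(50*3^4,11290)=4050, bounds=[0,4050]
  i=5: D_i=min(50*3^5,11290)=11290, bounds=[0,11290]
  i=6: D_i=min(50*3^6,11290)=11290, bounds=[0,11290]
  i=7: D_i=min(50*3^7,11290)=11290, bounds=[0,11290]
  i=8: D_i=min(50*3^8,11290)=11290, bounds=[0,11290]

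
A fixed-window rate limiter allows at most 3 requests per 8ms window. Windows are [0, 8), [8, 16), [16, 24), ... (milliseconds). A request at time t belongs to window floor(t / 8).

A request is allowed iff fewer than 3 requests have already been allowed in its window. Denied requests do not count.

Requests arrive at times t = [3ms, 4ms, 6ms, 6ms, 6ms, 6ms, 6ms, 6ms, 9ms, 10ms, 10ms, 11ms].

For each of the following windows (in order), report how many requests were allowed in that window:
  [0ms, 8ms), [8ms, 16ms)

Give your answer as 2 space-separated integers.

Processing requests:
  req#1 t=3ms (window 0): ALLOW
  req#2 t=4ms (window 0): ALLOW
  req#3 t=6ms (window 0): ALLOW
  req#4 t=6ms (window 0): DENY
  req#5 t=6ms (window 0): DENY
  req#6 t=6ms (window 0): DENY
  req#7 t=6ms (window 0): DENY
  req#8 t=6ms (window 0): DENY
  req#9 t=9ms (window 1): ALLOW
  req#10 t=10ms (window 1): ALLOW
  req#11 t=10ms (window 1): ALLOW
  req#12 t=11ms (window 1): DENY

Allowed counts by window: 3 3

Answer: 3 3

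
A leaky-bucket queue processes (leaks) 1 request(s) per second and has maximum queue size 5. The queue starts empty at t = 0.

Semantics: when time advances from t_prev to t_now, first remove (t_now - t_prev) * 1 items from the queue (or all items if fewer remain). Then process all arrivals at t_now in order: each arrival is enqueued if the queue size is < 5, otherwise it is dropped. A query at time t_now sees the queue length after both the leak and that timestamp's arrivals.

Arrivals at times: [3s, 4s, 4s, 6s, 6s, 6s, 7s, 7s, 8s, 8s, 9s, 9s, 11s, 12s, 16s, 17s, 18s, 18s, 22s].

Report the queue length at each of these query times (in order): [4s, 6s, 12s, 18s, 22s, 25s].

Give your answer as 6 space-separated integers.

Answer: 2 3 4 2 1 0

Derivation:
Queue lengths at query times:
  query t=4s: backlog = 2
  query t=6s: backlog = 3
  query t=12s: backlog = 4
  query t=18s: backlog = 2
  query t=22s: backlog = 1
  query t=25s: backlog = 0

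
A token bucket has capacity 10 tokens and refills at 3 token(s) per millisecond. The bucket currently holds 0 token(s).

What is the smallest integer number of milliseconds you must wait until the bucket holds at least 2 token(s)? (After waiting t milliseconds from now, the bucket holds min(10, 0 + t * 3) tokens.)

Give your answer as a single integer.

Need 0 + t * 3 >= 2, so t >= 2/3.
Smallest integer t = ceil(2/3) = 1.

Answer: 1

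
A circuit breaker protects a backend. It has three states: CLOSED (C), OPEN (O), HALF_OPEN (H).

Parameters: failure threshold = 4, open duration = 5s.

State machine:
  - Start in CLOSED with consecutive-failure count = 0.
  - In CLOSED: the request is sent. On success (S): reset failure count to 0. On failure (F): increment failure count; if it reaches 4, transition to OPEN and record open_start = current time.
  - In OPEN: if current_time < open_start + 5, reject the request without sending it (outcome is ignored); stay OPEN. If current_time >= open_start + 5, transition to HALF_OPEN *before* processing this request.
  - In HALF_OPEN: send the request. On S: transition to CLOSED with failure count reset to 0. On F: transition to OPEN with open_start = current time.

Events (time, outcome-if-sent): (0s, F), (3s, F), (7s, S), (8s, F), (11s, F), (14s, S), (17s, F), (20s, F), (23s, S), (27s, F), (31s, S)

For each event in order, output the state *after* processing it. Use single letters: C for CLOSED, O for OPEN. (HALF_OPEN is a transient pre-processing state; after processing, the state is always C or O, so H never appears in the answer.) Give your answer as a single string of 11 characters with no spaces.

Answer: CCCCCCCCCCC

Derivation:
State after each event:
  event#1 t=0s outcome=F: state=CLOSED
  event#2 t=3s outcome=F: state=CLOSED
  event#3 t=7s outcome=S: state=CLOSED
  event#4 t=8s outcome=F: state=CLOSED
  event#5 t=11s outcome=F: state=CLOSED
  event#6 t=14s outcome=S: state=CLOSED
  event#7 t=17s outcome=F: state=CLOSED
  event#8 t=20s outcome=F: state=CLOSED
  event#9 t=23s outcome=S: state=CLOSED
  event#10 t=27s outcome=F: state=CLOSED
  event#11 t=31s outcome=S: state=CLOSED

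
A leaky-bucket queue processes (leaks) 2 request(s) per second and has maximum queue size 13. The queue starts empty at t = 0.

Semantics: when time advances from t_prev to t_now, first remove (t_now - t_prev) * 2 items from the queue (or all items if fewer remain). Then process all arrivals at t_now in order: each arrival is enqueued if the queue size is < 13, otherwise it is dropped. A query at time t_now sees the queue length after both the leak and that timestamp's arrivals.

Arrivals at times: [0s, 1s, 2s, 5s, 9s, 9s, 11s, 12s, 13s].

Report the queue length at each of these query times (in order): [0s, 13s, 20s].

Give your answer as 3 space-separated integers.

Queue lengths at query times:
  query t=0s: backlog = 1
  query t=13s: backlog = 1
  query t=20s: backlog = 0

Answer: 1 1 0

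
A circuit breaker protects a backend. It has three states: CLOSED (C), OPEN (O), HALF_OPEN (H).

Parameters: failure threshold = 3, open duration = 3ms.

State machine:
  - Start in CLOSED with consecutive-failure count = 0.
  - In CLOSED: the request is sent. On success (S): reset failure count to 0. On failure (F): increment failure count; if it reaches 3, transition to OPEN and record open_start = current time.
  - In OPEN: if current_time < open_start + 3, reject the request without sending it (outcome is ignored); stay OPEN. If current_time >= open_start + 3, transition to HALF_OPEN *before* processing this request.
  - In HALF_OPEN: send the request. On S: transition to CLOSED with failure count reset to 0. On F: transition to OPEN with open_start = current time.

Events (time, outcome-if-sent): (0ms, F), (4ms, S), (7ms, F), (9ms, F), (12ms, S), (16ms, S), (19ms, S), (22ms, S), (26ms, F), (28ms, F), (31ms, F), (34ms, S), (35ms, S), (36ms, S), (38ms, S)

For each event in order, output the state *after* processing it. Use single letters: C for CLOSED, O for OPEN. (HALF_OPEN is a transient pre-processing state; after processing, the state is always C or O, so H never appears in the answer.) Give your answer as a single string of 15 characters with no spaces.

State after each event:
  event#1 t=0ms outcome=F: state=CLOSED
  event#2 t=4ms outcome=S: state=CLOSED
  event#3 t=7ms outcome=F: state=CLOSED
  event#4 t=9ms outcome=F: state=CLOSED
  event#5 t=12ms outcome=S: state=CLOSED
  event#6 t=16ms outcome=S: state=CLOSED
  event#7 t=19ms outcome=S: state=CLOSED
  event#8 t=22ms outcome=S: state=CLOSED
  event#9 t=26ms outcome=F: state=CLOSED
  event#10 t=28ms outcome=F: state=CLOSED
  event#11 t=31ms outcome=F: state=OPEN
  event#12 t=34ms outcome=S: state=CLOSED
  event#13 t=35ms outcome=S: state=CLOSED
  event#14 t=36ms outcome=S: state=CLOSED
  event#15 t=38ms outcome=S: state=CLOSED

Answer: CCCCCCCCCCOCCCC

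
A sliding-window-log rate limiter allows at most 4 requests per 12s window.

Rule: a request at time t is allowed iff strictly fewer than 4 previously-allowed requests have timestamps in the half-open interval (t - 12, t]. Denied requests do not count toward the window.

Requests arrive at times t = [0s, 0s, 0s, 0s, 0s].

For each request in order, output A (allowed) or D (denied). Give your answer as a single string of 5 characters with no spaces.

Tracking allowed requests in the window:
  req#1 t=0s: ALLOW
  req#2 t=0s: ALLOW
  req#3 t=0s: ALLOW
  req#4 t=0s: ALLOW
  req#5 t=0s: DENY

Answer: AAAAD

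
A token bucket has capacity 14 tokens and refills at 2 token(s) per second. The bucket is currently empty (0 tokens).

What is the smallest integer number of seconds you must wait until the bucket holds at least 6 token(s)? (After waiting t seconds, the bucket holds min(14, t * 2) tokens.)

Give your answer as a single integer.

Answer: 3

Derivation:
Need t * 2 >= 6, so t >= 6/2.
Smallest integer t = ceil(6/2) = 3.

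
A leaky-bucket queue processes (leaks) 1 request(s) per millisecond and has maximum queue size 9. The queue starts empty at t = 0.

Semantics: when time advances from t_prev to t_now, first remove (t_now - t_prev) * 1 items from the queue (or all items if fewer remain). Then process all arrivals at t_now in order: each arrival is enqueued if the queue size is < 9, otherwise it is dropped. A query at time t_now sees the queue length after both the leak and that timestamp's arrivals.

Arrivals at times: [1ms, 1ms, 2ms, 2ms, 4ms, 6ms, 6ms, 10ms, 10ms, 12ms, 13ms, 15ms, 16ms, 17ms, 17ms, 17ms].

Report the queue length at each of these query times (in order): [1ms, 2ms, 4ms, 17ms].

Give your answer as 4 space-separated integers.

Queue lengths at query times:
  query t=1ms: backlog = 2
  query t=2ms: backlog = 3
  query t=4ms: backlog = 2
  query t=17ms: backlog = 3

Answer: 2 3 2 3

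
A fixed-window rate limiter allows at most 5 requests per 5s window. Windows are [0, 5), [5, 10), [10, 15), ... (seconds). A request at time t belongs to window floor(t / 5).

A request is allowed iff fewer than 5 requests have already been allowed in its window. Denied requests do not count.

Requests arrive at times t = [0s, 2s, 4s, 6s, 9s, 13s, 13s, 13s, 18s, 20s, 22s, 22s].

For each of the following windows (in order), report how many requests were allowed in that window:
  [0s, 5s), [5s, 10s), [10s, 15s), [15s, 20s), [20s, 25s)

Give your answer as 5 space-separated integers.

Processing requests:
  req#1 t=0s (window 0): ALLOW
  req#2 t=2s (window 0): ALLOW
  req#3 t=4s (window 0): ALLOW
  req#4 t=6s (window 1): ALLOW
  req#5 t=9s (window 1): ALLOW
  req#6 t=13s (window 2): ALLOW
  req#7 t=13s (window 2): ALLOW
  req#8 t=13s (window 2): ALLOW
  req#9 t=18s (window 3): ALLOW
  req#10 t=20s (window 4): ALLOW
  req#11 t=22s (window 4): ALLOW
  req#12 t=22s (window 4): ALLOW

Allowed counts by window: 3 2 3 1 3

Answer: 3 2 3 1 3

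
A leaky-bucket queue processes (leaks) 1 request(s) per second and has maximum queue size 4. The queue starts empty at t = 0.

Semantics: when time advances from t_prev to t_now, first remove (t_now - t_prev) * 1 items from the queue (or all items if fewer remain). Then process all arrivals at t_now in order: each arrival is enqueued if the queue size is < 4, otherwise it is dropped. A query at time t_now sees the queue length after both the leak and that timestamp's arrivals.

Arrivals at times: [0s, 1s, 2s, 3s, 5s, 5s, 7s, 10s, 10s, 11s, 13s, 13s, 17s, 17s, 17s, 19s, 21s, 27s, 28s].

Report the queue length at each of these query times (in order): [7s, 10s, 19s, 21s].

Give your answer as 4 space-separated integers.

Queue lengths at query times:
  query t=7s: backlog = 1
  query t=10s: backlog = 2
  query t=19s: backlog = 2
  query t=21s: backlog = 1

Answer: 1 2 2 1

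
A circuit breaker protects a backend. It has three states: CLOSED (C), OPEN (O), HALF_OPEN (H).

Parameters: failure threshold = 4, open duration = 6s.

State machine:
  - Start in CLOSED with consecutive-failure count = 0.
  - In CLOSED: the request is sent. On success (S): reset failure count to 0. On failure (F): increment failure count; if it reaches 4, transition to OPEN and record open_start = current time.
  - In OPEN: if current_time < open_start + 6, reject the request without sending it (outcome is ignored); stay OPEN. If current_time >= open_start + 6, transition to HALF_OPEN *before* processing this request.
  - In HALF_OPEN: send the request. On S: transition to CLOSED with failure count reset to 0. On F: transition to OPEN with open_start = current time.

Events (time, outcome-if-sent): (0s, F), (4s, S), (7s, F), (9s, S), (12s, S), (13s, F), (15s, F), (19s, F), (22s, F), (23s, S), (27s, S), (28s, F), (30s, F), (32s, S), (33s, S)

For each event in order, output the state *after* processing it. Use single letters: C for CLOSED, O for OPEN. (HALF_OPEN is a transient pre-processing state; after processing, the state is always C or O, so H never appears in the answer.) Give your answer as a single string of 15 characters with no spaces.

Answer: CCCCCCCCOOOOOOO

Derivation:
State after each event:
  event#1 t=0s outcome=F: state=CLOSED
  event#2 t=4s outcome=S: state=CLOSED
  event#3 t=7s outcome=F: state=CLOSED
  event#4 t=9s outcome=S: state=CLOSED
  event#5 t=12s outcome=S: state=CLOSED
  event#6 t=13s outcome=F: state=CLOSED
  event#7 t=15s outcome=F: state=CLOSED
  event#8 t=19s outcome=F: state=CLOSED
  event#9 t=22s outcome=F: state=OPEN
  event#10 t=23s outcome=S: state=OPEN
  event#11 t=27s outcome=S: state=OPEN
  event#12 t=28s outcome=F: state=OPEN
  event#13 t=30s outcome=F: state=OPEN
  event#14 t=32s outcome=S: state=OPEN
  event#15 t=33s outcome=S: state=OPEN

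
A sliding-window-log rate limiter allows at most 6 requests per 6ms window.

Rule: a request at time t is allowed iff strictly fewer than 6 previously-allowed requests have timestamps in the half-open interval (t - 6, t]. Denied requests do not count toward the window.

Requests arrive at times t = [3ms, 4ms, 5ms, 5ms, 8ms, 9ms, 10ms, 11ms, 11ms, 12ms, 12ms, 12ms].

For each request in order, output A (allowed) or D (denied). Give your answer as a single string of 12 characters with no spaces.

Tracking allowed requests in the window:
  req#1 t=3ms: ALLOW
  req#2 t=4ms: ALLOW
  req#3 t=5ms: ALLOW
  req#4 t=5ms: ALLOW
  req#5 t=8ms: ALLOW
  req#6 t=9ms: ALLOW
  req#7 t=10ms: ALLOW
  req#8 t=11ms: ALLOW
  req#9 t=11ms: ALLOW
  req#10 t=12ms: ALLOW
  req#11 t=12ms: DENY
  req#12 t=12ms: DENY

Answer: AAAAAAAAAADD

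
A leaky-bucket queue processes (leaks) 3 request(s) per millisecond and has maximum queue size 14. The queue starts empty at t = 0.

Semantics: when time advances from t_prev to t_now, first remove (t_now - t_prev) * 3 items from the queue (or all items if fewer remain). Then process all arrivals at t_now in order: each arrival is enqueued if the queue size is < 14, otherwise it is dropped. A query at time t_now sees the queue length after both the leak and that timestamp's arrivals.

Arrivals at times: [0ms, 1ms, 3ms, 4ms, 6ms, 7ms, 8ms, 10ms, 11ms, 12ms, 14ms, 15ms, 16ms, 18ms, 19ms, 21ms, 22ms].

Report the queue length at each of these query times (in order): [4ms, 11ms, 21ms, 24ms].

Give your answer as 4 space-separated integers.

Answer: 1 1 1 0

Derivation:
Queue lengths at query times:
  query t=4ms: backlog = 1
  query t=11ms: backlog = 1
  query t=21ms: backlog = 1
  query t=24ms: backlog = 0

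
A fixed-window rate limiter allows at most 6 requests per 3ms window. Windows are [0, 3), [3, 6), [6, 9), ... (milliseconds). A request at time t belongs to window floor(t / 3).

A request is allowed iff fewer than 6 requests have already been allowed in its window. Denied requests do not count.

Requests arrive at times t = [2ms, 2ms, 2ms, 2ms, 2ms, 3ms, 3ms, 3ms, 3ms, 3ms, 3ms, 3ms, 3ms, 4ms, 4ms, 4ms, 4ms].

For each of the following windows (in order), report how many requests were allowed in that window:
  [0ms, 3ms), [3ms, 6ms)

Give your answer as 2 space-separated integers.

Answer: 5 6

Derivation:
Processing requests:
  req#1 t=2ms (window 0): ALLOW
  req#2 t=2ms (window 0): ALLOW
  req#3 t=2ms (window 0): ALLOW
  req#4 t=2ms (window 0): ALLOW
  req#5 t=2ms (window 0): ALLOW
  req#6 t=3ms (window 1): ALLOW
  req#7 t=3ms (window 1): ALLOW
  req#8 t=3ms (window 1): ALLOW
  req#9 t=3ms (window 1): ALLOW
  req#10 t=3ms (window 1): ALLOW
  req#11 t=3ms (window 1): ALLOW
  req#12 t=3ms (window 1): DENY
  req#13 t=3ms (window 1): DENY
  req#14 t=4ms (window 1): DENY
  req#15 t=4ms (window 1): DENY
  req#16 t=4ms (window 1): DENY
  req#17 t=4ms (window 1): DENY

Allowed counts by window: 5 6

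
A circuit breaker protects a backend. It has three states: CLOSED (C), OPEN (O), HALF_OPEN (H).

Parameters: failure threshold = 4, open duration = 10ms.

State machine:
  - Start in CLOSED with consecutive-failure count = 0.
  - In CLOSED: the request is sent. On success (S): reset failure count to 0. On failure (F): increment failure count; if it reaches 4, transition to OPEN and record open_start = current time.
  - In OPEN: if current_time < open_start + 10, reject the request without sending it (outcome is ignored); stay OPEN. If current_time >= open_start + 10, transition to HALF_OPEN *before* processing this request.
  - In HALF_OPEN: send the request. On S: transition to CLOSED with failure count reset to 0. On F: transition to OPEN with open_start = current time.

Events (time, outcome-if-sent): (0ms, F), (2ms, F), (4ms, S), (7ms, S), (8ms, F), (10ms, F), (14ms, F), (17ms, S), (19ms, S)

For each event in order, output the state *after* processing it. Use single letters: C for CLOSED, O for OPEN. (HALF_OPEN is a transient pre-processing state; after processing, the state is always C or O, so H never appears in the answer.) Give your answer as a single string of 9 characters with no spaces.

State after each event:
  event#1 t=0ms outcome=F: state=CLOSED
  event#2 t=2ms outcome=F: state=CLOSED
  event#3 t=4ms outcome=S: state=CLOSED
  event#4 t=7ms outcome=S: state=CLOSED
  event#5 t=8ms outcome=F: state=CLOSED
  event#6 t=10ms outcome=F: state=CLOSED
  event#7 t=14ms outcome=F: state=CLOSED
  event#8 t=17ms outcome=S: state=CLOSED
  event#9 t=19ms outcome=S: state=CLOSED

Answer: CCCCCCCCC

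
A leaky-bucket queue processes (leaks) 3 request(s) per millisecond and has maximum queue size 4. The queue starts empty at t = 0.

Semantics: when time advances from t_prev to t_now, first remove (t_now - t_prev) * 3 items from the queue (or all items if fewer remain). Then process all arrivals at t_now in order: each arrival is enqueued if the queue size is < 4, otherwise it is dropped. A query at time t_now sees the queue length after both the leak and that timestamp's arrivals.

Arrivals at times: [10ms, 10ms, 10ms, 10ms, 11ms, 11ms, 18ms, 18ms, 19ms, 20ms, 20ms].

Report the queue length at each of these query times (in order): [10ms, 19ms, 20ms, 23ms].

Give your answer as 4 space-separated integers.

Answer: 4 1 2 0

Derivation:
Queue lengths at query times:
  query t=10ms: backlog = 4
  query t=19ms: backlog = 1
  query t=20ms: backlog = 2
  query t=23ms: backlog = 0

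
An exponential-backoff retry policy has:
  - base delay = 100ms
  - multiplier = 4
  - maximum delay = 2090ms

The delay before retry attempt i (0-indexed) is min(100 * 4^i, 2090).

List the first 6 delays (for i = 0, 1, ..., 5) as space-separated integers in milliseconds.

Computing each delay:
  i=0: min(100*4^0, 2090) = 100
  i=1: min(100*4^1, 2090) = 400
  i=2: min(100*4^2, 2090) = 1600
  i=3: min(100*4^3, 2090) = 2090
  i=4: min(100*4^4, 2090) = 2090
  i=5: min(100*4^5, 2090) = 2090

Answer: 100 400 1600 2090 2090 2090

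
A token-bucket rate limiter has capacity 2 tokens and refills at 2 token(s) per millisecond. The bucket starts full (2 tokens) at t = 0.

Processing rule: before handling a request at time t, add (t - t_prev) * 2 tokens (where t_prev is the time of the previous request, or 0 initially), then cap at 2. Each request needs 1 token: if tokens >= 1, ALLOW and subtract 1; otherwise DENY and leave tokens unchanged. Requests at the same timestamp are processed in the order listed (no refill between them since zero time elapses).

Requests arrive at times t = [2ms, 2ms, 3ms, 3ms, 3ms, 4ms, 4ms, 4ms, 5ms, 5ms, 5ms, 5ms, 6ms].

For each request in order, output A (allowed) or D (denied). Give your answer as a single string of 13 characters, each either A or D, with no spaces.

Simulating step by step:
  req#1 t=2ms: ALLOW
  req#2 t=2ms: ALLOW
  req#3 t=3ms: ALLOW
  req#4 t=3ms: ALLOW
  req#5 t=3ms: DENY
  req#6 t=4ms: ALLOW
  req#7 t=4ms: ALLOW
  req#8 t=4ms: DENY
  req#9 t=5ms: ALLOW
  req#10 t=5ms: ALLOW
  req#11 t=5ms: DENY
  req#12 t=5ms: DENY
  req#13 t=6ms: ALLOW

Answer: AAAADAADAADDA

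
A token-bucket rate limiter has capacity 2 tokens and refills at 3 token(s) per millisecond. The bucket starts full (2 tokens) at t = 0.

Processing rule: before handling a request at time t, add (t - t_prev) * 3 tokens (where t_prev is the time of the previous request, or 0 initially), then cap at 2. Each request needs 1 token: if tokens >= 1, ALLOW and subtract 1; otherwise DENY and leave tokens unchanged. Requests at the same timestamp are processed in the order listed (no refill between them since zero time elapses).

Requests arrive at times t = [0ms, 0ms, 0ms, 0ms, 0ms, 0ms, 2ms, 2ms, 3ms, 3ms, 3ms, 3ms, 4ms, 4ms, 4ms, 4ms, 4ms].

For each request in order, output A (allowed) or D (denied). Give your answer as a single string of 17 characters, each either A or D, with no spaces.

Simulating step by step:
  req#1 t=0ms: ALLOW
  req#2 t=0ms: ALLOW
  req#3 t=0ms: DENY
  req#4 t=0ms: DENY
  req#5 t=0ms: DENY
  req#6 t=0ms: DENY
  req#7 t=2ms: ALLOW
  req#8 t=2ms: ALLOW
  req#9 t=3ms: ALLOW
  req#10 t=3ms: ALLOW
  req#11 t=3ms: DENY
  req#12 t=3ms: DENY
  req#13 t=4ms: ALLOW
  req#14 t=4ms: ALLOW
  req#15 t=4ms: DENY
  req#16 t=4ms: DENY
  req#17 t=4ms: DENY

Answer: AADDDDAAAADDAADDD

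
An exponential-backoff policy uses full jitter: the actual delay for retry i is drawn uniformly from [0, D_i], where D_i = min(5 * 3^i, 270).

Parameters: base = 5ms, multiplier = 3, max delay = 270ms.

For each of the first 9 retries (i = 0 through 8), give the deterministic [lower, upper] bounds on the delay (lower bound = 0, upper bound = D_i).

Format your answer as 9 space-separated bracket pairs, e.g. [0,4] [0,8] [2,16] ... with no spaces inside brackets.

Computing bounds per retry:
  i=0: D_i=min(5*3^0,270)=5, bounds=[0,5]
  i=1: D_i=min(5*3^1,270)=15, bounds=[0,15]
  i=2: D_i=min(5*3^2,270)=45, bounds=[0,45]
  i=3: D_i=min(5*3^3,270)=135, bounds=[0,135]
  i=4: D_i=min(5*3^4,270)=270, bounds=[0,270]
  i=5: D_i=min(5*3^5,270)=270, bounds=[0,270]
  i=6: D_i=min(5*3^6,270)=270, bounds=[0,270]
  i=7: D_i=min(5*3^7,270)=270, bounds=[0,270]
  i=8: D_i=min(5*3^8,270)=270, bounds=[0,270]

Answer: [0,5] [0,15] [0,45] [0,135] [0,270] [0,270] [0,270] [0,270] [0,270]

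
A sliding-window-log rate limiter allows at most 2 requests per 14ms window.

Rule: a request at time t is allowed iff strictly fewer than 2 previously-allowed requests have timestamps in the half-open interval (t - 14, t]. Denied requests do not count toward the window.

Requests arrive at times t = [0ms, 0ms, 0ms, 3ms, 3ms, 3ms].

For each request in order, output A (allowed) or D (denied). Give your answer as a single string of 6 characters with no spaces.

Answer: AADDDD

Derivation:
Tracking allowed requests in the window:
  req#1 t=0ms: ALLOW
  req#2 t=0ms: ALLOW
  req#3 t=0ms: DENY
  req#4 t=3ms: DENY
  req#5 t=3ms: DENY
  req#6 t=3ms: DENY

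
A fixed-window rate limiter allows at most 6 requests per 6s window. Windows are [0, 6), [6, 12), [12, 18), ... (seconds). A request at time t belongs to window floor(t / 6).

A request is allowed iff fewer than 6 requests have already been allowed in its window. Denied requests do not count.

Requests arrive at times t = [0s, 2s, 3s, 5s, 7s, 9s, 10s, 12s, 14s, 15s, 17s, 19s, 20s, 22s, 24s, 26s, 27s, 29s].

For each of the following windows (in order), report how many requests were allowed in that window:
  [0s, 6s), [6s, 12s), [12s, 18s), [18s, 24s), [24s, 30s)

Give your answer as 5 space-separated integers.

Answer: 4 3 4 3 4

Derivation:
Processing requests:
  req#1 t=0s (window 0): ALLOW
  req#2 t=2s (window 0): ALLOW
  req#3 t=3s (window 0): ALLOW
  req#4 t=5s (window 0): ALLOW
  req#5 t=7s (window 1): ALLOW
  req#6 t=9s (window 1): ALLOW
  req#7 t=10s (window 1): ALLOW
  req#8 t=12s (window 2): ALLOW
  req#9 t=14s (window 2): ALLOW
  req#10 t=15s (window 2): ALLOW
  req#11 t=17s (window 2): ALLOW
  req#12 t=19s (window 3): ALLOW
  req#13 t=20s (window 3): ALLOW
  req#14 t=22s (window 3): ALLOW
  req#15 t=24s (window 4): ALLOW
  req#16 t=26s (window 4): ALLOW
  req#17 t=27s (window 4): ALLOW
  req#18 t=29s (window 4): ALLOW

Allowed counts by window: 4 3 4 3 4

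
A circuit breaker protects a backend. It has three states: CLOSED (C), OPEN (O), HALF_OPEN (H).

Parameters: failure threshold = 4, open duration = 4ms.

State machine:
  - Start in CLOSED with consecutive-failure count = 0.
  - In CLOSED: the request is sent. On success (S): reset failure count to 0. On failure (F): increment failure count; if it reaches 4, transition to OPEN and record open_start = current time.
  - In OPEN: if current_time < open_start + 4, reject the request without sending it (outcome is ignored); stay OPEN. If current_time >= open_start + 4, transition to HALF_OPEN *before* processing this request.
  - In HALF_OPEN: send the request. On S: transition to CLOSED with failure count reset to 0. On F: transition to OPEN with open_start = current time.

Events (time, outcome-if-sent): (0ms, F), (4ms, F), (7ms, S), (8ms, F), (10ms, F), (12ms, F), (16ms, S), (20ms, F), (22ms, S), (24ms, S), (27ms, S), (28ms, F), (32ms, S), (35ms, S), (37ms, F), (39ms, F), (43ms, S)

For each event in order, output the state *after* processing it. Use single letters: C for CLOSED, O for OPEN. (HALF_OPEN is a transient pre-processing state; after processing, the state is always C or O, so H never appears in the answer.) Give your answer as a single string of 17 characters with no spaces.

Answer: CCCCCCCCCCCCCCCCC

Derivation:
State after each event:
  event#1 t=0ms outcome=F: state=CLOSED
  event#2 t=4ms outcome=F: state=CLOSED
  event#3 t=7ms outcome=S: state=CLOSED
  event#4 t=8ms outcome=F: state=CLOSED
  event#5 t=10ms outcome=F: state=CLOSED
  event#6 t=12ms outcome=F: state=CLOSED
  event#7 t=16ms outcome=S: state=CLOSED
  event#8 t=20ms outcome=F: state=CLOSED
  event#9 t=22ms outcome=S: state=CLOSED
  event#10 t=24ms outcome=S: state=CLOSED
  event#11 t=27ms outcome=S: state=CLOSED
  event#12 t=28ms outcome=F: state=CLOSED
  event#13 t=32ms outcome=S: state=CLOSED
  event#14 t=35ms outcome=S: state=CLOSED
  event#15 t=37ms outcome=F: state=CLOSED
  event#16 t=39ms outcome=F: state=CLOSED
  event#17 t=43ms outcome=S: state=CLOSED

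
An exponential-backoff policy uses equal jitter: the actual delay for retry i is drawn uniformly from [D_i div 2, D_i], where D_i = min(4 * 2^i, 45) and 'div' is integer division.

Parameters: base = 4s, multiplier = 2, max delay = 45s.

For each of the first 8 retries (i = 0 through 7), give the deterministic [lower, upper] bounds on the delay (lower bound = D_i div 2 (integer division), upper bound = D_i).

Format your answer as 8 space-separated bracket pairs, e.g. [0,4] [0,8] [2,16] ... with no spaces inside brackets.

Answer: [2,4] [4,8] [8,16] [16,32] [22,45] [22,45] [22,45] [22,45]

Derivation:
Computing bounds per retry:
  i=0: D_i=min(4*2^0,45)=4, bounds=[2,4]
  i=1: D_i=min(4*2^1,45)=8, bounds=[4,8]
  i=2: D_i=min(4*2^2,45)=16, bounds=[8,16]
  i=3: D_i=min(4*2^3,45)=32, bounds=[16,32]
  i=4: D_i=min(4*2^4,45)=45, bounds=[22,45]
  i=5: D_i=min(4*2^5,45)=45, bounds=[22,45]
  i=6: D_i=min(4*2^6,45)=45, bounds=[22,45]
  i=7: D_i=min(4*2^7,45)=45, bounds=[22,45]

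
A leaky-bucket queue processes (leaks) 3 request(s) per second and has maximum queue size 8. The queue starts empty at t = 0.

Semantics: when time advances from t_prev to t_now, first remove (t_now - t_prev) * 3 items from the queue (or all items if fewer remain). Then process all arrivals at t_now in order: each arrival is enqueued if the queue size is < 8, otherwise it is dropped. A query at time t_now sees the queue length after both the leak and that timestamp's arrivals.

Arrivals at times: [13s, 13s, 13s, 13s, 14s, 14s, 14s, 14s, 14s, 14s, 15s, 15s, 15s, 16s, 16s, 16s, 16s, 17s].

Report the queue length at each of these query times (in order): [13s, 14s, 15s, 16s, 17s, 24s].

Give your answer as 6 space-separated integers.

Queue lengths at query times:
  query t=13s: backlog = 4
  query t=14s: backlog = 7
  query t=15s: backlog = 7
  query t=16s: backlog = 8
  query t=17s: backlog = 6
  query t=24s: backlog = 0

Answer: 4 7 7 8 6 0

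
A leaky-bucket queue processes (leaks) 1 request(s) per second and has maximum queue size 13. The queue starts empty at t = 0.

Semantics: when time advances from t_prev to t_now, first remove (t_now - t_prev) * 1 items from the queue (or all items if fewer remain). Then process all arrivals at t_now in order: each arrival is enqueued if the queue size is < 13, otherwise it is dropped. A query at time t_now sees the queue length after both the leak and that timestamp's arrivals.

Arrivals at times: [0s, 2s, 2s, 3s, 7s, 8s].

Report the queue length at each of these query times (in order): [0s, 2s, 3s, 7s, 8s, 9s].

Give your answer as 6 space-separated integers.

Answer: 1 2 2 1 1 0

Derivation:
Queue lengths at query times:
  query t=0s: backlog = 1
  query t=2s: backlog = 2
  query t=3s: backlog = 2
  query t=7s: backlog = 1
  query t=8s: backlog = 1
  query t=9s: backlog = 0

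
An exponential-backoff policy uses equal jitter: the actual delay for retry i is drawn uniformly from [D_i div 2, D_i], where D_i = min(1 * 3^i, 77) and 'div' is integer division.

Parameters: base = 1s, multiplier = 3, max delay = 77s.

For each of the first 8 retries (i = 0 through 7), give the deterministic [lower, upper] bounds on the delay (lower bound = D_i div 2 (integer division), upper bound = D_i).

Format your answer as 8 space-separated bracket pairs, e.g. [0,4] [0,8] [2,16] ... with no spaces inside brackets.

Answer: [0,1] [1,3] [4,9] [13,27] [38,77] [38,77] [38,77] [38,77]

Derivation:
Computing bounds per retry:
  i=0: D_i=min(1*3^0,77)=1, bounds=[0,1]
  i=1: D_i=min(1*3^1,77)=3, bounds=[1,3]
  i=2: D_i=min(1*3^2,77)=9, bounds=[4,9]
  i=3: D_i=min(1*3^3,77)=27, bounds=[13,27]
  i=4: D_i=min(1*3^4,77)=77, bounds=[38,77]
  i=5: D_i=min(1*3^5,77)=77, bounds=[38,77]
  i=6: D_i=min(1*3^6,77)=77, bounds=[38,77]
  i=7: D_i=min(1*3^7,77)=77, bounds=[38,77]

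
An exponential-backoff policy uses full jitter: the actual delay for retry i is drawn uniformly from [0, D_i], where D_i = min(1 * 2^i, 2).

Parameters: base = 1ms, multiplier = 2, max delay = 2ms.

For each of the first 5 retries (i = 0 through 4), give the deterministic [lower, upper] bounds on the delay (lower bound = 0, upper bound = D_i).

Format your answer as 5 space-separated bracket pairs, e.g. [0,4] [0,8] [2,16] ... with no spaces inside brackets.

Answer: [0,1] [0,2] [0,2] [0,2] [0,2]

Derivation:
Computing bounds per retry:
  i=0: D_i=min(1*2^0,2)=1, bounds=[0,1]
  i=1: D_i=min(1*2^1,2)=2, bounds=[0,2]
  i=2: D_i=min(1*2^2,2)=2, bounds=[0,2]
  i=3: D_i=min(1*2^3,2)=2, bounds=[0,2]
  i=4: D_i=min(1*2^4,2)=2, bounds=[0,2]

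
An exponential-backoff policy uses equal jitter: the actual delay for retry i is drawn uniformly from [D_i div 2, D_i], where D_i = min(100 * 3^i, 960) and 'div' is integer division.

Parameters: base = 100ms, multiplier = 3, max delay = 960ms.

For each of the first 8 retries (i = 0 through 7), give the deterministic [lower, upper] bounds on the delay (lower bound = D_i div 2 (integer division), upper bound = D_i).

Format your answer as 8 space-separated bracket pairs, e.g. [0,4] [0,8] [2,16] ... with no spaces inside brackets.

Answer: [50,100] [150,300] [450,900] [480,960] [480,960] [480,960] [480,960] [480,960]

Derivation:
Computing bounds per retry:
  i=0: D_i=min(100*3^0,960)=100, bounds=[50,100]
  i=1: D_i=min(100*3^1,960)=300, bounds=[150,300]
  i=2: D_i=min(100*3^2,960)=900, bounds=[450,900]
  i=3: D_i=min(100*3^3,960)=960, bounds=[480,960]
  i=4: D_i=min(100*3^4,960)=960, bounds=[480,960]
  i=5: D_i=min(100*3^5,960)=960, bounds=[480,960]
  i=6: D_i=min(100*3^6,960)=960, bounds=[480,960]
  i=7: D_i=min(100*3^7,960)=960, bounds=[480,960]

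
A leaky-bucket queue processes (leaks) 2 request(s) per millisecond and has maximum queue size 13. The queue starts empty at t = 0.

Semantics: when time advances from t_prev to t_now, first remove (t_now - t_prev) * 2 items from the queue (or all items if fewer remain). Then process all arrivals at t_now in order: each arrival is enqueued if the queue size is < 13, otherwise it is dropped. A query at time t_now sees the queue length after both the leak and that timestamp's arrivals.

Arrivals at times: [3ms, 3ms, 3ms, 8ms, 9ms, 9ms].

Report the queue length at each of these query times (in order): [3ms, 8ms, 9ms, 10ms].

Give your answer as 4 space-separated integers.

Queue lengths at query times:
  query t=3ms: backlog = 3
  query t=8ms: backlog = 1
  query t=9ms: backlog = 2
  query t=10ms: backlog = 0

Answer: 3 1 2 0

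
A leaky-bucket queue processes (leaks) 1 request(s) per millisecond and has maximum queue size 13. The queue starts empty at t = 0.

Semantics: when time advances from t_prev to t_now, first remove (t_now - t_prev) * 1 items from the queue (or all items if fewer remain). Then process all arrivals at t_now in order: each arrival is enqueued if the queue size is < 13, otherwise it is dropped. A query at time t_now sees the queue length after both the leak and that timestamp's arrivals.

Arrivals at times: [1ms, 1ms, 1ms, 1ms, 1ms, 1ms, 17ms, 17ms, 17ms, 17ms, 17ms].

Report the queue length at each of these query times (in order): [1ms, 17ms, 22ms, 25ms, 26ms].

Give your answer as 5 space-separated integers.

Queue lengths at query times:
  query t=1ms: backlog = 6
  query t=17ms: backlog = 5
  query t=22ms: backlog = 0
  query t=25ms: backlog = 0
  query t=26ms: backlog = 0

Answer: 6 5 0 0 0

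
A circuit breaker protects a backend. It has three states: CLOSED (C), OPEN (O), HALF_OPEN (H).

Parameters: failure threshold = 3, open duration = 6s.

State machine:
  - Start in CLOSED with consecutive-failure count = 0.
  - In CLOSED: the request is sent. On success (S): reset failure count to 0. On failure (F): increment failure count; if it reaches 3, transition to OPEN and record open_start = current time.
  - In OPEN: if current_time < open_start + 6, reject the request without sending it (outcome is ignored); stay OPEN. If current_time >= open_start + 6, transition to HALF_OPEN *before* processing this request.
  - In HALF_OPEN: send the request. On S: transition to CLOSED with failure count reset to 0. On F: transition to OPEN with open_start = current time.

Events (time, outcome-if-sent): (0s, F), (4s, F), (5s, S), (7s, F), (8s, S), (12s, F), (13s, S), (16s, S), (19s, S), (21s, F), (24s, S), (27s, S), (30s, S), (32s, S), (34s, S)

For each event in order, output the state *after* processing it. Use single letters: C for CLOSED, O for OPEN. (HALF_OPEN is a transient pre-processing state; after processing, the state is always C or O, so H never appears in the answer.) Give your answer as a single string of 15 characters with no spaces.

Answer: CCCCCCCCCCCCCCC

Derivation:
State after each event:
  event#1 t=0s outcome=F: state=CLOSED
  event#2 t=4s outcome=F: state=CLOSED
  event#3 t=5s outcome=S: state=CLOSED
  event#4 t=7s outcome=F: state=CLOSED
  event#5 t=8s outcome=S: state=CLOSED
  event#6 t=12s outcome=F: state=CLOSED
  event#7 t=13s outcome=S: state=CLOSED
  event#8 t=16s outcome=S: state=CLOSED
  event#9 t=19s outcome=S: state=CLOSED
  event#10 t=21s outcome=F: state=CLOSED
  event#11 t=24s outcome=S: state=CLOSED
  event#12 t=27s outcome=S: state=CLOSED
  event#13 t=30s outcome=S: state=CLOSED
  event#14 t=32s outcome=S: state=CLOSED
  event#15 t=34s outcome=S: state=CLOSED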